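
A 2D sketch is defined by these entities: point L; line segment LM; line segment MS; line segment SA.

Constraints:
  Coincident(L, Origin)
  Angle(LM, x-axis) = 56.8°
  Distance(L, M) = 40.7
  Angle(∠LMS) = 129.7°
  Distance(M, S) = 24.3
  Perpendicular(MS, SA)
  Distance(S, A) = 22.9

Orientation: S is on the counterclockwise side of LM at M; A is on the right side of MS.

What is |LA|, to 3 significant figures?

74.0

∠LMS = 129.7°, so MS runs at 56.8° + (180° − 129.7°) = 107° from the x-axis; with |MS| = 24.3, S = M + 24.3·(cos 107°, sin 107°) = (15.1, 57.3). MS is perpendicular to SA; with |SA| = 22.9 on the right of MS, A = S + 22.9·(0.956, 0.294) = (37.0, 64.0). Then |LA| = |A − L| = 74.0.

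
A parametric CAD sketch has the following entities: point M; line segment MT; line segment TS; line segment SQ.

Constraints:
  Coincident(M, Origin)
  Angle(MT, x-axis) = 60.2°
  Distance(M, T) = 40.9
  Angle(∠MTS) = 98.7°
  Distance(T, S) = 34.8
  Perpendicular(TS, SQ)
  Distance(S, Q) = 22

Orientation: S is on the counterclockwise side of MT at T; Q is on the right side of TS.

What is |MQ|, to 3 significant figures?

74.7

M is at the origin; MT runs at 60.2° with length 40.9, so T = 40.9·(cos 60.2°, sin 60.2°) = (20.3, 35.5). ∠MTS = 98.7°, so TS runs at 60.2° + (180° − 98.7°) = 142° from the x-axis; with |TS| = 34.8, S = T + 34.8·(cos 142°, sin 142°) = (-6.91, 57.2). The perpendicularity gives SQ at right angles to TS; with |SQ| = 22.0 on the right of TS, Q = S + 22.0·(0.623, 0.783) = (6.79, 74.4). Then |MQ| = |Q − M| = 74.7.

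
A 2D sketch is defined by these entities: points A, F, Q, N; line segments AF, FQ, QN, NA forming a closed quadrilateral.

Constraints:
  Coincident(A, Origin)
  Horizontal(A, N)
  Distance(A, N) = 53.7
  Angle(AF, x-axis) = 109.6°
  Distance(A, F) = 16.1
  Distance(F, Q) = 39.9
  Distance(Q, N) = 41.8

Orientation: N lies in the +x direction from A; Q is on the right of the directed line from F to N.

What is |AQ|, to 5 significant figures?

24.495

Checks: |FQ| = 39.90 ✓; |QN| = 41.80 ✓.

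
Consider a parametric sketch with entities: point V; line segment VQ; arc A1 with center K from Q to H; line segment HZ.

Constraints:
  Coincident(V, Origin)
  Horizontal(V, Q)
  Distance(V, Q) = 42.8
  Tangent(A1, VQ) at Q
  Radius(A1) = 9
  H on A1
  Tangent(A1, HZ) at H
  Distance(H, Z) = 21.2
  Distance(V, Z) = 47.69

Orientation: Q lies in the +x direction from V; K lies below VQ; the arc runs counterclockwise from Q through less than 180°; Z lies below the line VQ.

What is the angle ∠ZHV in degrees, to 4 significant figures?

112.8°

Checks: V.y = 0.00, Q.y = 0.00 ✓; |KH| = 9.000 ✓; ∠(KH, HZ) = 90.00° ✓; |HZ| = 21.20 ✓; |VZ| = 47.69 ✓.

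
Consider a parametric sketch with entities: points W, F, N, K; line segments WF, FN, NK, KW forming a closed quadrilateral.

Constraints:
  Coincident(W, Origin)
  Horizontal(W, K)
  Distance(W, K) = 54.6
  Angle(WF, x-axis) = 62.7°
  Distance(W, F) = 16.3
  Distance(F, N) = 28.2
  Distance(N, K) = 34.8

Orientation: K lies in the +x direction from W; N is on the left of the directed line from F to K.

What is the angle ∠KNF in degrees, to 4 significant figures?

102.5°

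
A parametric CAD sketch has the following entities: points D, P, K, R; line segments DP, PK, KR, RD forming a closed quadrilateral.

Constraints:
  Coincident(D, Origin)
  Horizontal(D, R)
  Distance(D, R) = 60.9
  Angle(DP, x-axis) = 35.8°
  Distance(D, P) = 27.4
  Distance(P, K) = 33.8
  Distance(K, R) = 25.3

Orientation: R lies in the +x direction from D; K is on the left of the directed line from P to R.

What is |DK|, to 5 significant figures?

60.173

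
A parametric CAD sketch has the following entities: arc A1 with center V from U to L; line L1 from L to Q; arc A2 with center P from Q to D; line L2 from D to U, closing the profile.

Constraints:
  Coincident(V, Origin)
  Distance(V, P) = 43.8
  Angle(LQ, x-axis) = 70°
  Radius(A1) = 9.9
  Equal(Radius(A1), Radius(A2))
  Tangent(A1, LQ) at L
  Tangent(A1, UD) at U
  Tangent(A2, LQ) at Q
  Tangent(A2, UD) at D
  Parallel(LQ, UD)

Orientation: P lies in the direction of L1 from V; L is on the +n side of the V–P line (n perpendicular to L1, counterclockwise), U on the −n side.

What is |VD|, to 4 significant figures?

44.90

Tangency of A1 to both parallel lines with radius 9.9 puts L and U at V ± 9.9·n: L = (-9.303, 3.386), U = (9.303, -3.386). Equal radii place Q and D the same way about P: Q = P + 9.9·n = (5.678, 44.54), D = P − 9.9·n = (24.28, 37.77). Then |VD| = |D − V| = 44.90.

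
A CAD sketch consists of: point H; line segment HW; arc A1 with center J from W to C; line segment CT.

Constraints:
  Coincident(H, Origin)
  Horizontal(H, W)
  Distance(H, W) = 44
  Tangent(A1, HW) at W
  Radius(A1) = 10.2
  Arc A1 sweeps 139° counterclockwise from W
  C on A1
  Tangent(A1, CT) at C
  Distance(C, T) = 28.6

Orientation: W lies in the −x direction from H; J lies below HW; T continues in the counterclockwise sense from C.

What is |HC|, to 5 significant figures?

53.759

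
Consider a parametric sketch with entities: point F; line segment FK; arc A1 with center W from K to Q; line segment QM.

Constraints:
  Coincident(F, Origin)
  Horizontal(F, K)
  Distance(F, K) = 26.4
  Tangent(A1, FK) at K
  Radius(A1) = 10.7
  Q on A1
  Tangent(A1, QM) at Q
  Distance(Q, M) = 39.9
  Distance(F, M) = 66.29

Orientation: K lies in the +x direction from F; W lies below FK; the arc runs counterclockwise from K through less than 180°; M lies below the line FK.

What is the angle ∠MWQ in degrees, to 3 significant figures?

75.0°

Checks: |WQ| = 10.70 ✓; ∠(WQ, QM) = 90.00° ✓; |QM| = 39.90 ✓; |FM| = 66.29 ✓.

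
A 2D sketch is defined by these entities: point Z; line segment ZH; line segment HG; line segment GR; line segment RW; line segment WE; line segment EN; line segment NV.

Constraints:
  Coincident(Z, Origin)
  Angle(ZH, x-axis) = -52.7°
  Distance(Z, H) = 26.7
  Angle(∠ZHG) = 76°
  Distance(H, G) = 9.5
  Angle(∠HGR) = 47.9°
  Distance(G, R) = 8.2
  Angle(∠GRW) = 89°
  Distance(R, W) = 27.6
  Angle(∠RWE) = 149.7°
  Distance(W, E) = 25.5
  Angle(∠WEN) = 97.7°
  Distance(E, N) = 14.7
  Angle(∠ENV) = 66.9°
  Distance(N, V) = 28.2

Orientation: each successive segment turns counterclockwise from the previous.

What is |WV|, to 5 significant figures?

7.0844

∠WEN = 97.7° gives EN at 27.000° from the x-axis; with |EN| = 14.7, N = (43.666, -56.121). ∠ENV = 66.9° gives NV at 140.10° from the x-axis; with |NV| = 28.2, V = (22.032, -38.032). Then |WV| = |V − W| = 7.0844.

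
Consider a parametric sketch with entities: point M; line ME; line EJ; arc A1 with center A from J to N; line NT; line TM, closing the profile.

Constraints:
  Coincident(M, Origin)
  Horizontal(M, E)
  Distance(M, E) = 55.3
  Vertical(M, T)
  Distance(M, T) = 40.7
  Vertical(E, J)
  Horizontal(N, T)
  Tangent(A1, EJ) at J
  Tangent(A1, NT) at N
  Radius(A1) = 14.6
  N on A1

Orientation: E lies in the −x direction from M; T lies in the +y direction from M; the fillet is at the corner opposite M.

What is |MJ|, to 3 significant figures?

61.1

M is at the origin; M and E share the same y with |ME| = 55.3 and E on the −x side, so E = (-55.3, 0.00). MT is vertical with |MT| = 40.7 and T on the +y side, so T = (0.00, 40.7). The virtual corner opposite M is at (-55.3, 40.7). The tangent condition forces AJ to be normal to EJ and A1 meets NT tangentially, so AN is at right angles to NT, with radius 14.6, so the center A sits 14.6 in from both sides at A = (-40.7, 26.1). That places the tangent points at J = (-55.3, 26.1) on EJ and N = (-40.7, 40.7) on NT. Then |MJ| = |J − M| = 61.1.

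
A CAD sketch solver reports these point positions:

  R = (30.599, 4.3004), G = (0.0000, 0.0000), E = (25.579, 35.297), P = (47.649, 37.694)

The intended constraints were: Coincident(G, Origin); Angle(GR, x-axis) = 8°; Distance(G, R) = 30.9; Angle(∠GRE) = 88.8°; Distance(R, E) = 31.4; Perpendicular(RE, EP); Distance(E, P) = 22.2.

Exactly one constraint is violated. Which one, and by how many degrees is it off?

Perpendicular(RE, EP) — off by 3.00°.

G = (0.00, 0.00) ✓; GR at 8.000° ✓; |GR| = 30.90 ✓; ∠GRE = 88.80° ✓; |RE| = 31.40 ✓; ∠(RE, EP) = 93.00° ✗; |EP| = 22.20 ✓.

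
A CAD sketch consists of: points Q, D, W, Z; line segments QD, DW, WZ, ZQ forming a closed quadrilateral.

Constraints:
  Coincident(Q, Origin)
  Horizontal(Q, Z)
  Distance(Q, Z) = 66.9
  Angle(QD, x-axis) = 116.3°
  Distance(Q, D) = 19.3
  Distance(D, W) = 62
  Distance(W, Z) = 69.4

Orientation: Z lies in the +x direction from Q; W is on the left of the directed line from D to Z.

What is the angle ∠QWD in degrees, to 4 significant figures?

14.92°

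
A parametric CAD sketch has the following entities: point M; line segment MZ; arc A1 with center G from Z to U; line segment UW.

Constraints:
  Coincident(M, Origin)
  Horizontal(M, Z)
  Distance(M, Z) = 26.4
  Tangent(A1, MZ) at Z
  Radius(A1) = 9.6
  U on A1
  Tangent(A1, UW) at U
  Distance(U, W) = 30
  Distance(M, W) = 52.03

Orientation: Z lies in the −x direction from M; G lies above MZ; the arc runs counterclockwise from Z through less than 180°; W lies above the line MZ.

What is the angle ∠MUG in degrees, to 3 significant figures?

112°

M is at the origin; MZ is horizontal with |MZ| = 26.4 and Z on the −x side, so Z = (-26.4, 0.00). Tangency of A1 to MZ means the radius GZ is perpendicular to MZ, so G = Z + (0, 9.6) = (-26.4, 9.60). Since GU ⟂ UW (tangency), |GW| = √(9.6² + 30.0²) = 31.5 regardless of where U sits on A1. So W lies on both circle(M, 52.03) and circle(G, 31.5); the above-MZ intersection is W = (-32.7, 40.5). U is the foot of the tangent from W: U = (-18.0, 14.3).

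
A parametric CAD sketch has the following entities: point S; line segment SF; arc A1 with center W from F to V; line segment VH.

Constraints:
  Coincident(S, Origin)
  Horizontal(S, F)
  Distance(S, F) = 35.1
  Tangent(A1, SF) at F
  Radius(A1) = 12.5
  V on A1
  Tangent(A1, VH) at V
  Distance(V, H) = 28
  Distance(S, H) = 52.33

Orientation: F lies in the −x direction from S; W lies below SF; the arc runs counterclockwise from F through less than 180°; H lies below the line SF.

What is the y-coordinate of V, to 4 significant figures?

-19.37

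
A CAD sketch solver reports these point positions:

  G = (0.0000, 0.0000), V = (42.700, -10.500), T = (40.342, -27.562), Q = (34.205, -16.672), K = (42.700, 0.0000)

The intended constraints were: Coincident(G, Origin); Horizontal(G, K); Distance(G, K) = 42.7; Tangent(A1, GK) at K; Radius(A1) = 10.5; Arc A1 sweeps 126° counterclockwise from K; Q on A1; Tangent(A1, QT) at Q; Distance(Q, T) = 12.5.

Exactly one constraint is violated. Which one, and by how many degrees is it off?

Tangent(A1, QT) at Q — off by 6.60°.

G = (0.00, 0.00) ✓; G.y = 0.00, K.y = 0.00 ✓; |GK| = 42.70 ✓; ∠(VK, KG) = 90.00° ✓; |VK| = 10.50 ✓; bearing(V→Q) − bearing(V→K) = 126.0° ✓; |VQ| = 10.50 ✓; ∠(VQ, QT) = 96.60° ✗; |QT| = 12.50 ✓.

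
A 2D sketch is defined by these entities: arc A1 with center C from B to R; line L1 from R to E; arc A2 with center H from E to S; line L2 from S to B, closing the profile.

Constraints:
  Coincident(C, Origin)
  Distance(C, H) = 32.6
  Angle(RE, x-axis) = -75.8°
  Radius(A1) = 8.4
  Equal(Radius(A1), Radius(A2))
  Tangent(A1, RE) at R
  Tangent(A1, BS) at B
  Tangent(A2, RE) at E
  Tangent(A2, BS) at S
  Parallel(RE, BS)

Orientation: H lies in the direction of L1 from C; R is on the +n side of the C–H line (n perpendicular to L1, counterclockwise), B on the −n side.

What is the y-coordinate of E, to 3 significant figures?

-29.5

The slot axis is L1's direction at -75.8°, so u = (cos -75.8°, sin -75.8°) = (0.245, -0.969) and n = (−sin -75.8°, cos -75.8°) = (0.969, 0.245). C is at the origin and H lies 32.6 along u from C, so H = 32.6·u = (8.00, -31.6). Tangency of A1 to both parallel lines with radius 8.4 puts R and B at C ± 8.4·n: R = (8.14, 2.06), B = (-8.14, -2.06). Equal radii place E and S the same way about H: E = H + 8.4·n = (16.1, -29.5), S = H − 8.4·n = (-0.146, -33.7). So E.y = -29.5.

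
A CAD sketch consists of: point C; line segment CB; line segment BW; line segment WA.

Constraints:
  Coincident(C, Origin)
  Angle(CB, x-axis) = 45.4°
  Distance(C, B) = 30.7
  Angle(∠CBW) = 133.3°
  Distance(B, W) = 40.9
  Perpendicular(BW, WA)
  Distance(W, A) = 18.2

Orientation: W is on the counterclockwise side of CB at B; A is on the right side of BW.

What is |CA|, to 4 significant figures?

74.04

∠CBW = 133.3°, so BW runs at 45.4° + (180° − 133.3°) = 92.10° from the x-axis; with |BW| = 40.9, W = B + 40.9·(cos 92.10°, sin 92.10°) = (20.06, 62.73). The perpendicularity gives WA at right angles to BW; with |WA| = 18.2 on the right of BW, A = W + 18.2·(0.9993, 0.03664) = (38.25, 63.40). Then |CA| = |A − C| = 74.04.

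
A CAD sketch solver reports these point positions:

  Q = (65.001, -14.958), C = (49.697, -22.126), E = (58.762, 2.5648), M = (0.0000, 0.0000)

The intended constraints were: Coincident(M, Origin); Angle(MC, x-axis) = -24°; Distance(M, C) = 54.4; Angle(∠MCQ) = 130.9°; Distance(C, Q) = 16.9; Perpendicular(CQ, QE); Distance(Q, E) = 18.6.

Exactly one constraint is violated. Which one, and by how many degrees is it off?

Perpendicular(CQ, QE) — off by 5.50°.

M = (0.00, 0.00) ✓; MC at -24.00° ✓; |MC| = 54.40 ✓; ∠MCQ = 130.9° ✓; |CQ| = 16.90 ✓; ∠(CQ, QE) = 84.50° ✗; |QE| = 18.60 ✓.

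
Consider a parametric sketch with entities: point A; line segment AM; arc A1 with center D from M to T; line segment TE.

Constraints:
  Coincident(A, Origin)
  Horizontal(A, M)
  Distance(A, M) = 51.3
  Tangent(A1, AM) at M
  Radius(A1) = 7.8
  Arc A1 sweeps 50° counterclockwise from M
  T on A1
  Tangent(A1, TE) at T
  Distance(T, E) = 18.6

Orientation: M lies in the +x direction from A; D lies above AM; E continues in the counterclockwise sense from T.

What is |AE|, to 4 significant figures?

71.30

A is at the origin; AM is horizontal with |AM| = 51.3 and M on the +x side, so M = (51.30, 0.000). Tangency of A1 to AM means the radius DM is perpendicular to AM, so D = M + (0, 7.8) = (51.30, 7.800). On A1, M sits at bearing -90° from D; a 50° counterclockwise sweep puts T at bearing -40°, so T = D + 7.8·(cos -40°, sin -40°) = (57.28, 2.786). Tangency of A1 to TE means the radius DT is perpendicular to TE, so TE runs along (−sin -40°, cos -40°); with |TE| = 18.6, E = (69.23, 17.03). Then |AE| = |E − A| = 71.30.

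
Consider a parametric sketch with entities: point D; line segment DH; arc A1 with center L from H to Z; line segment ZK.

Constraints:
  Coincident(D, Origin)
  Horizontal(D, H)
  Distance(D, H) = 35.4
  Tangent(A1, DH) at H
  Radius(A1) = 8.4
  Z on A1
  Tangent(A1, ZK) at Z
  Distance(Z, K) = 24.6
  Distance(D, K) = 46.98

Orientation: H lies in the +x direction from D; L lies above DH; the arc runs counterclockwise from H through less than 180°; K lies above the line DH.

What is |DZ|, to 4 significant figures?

44.62

Checks: |LZ| = 8.400 ✓; ∠(LZ, ZK) = 90.00° ✓; |ZK| = 24.60 ✓; |DK| = 46.98 ✓.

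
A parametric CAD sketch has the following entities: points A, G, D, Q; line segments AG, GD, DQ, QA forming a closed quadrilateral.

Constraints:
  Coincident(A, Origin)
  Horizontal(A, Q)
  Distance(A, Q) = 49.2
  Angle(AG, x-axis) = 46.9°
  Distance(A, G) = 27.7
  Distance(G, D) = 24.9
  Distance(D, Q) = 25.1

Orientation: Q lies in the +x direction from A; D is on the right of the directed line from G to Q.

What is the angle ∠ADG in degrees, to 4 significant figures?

67.80°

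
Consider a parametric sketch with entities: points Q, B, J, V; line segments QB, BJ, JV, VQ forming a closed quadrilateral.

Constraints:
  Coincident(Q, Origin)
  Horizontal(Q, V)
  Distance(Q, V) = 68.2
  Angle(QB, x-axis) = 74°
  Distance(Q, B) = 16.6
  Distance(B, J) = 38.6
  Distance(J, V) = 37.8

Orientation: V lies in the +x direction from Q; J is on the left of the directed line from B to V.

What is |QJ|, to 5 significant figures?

49.521

Checks: |BJ| = 38.60 ✓; |JV| = 37.80 ✓.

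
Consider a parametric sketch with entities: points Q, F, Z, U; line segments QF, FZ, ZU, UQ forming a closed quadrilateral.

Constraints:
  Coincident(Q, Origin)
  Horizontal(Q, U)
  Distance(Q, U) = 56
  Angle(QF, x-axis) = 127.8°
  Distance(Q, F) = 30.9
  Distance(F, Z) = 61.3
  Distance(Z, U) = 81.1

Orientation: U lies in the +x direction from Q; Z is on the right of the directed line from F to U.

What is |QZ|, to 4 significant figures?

40.25

Q is at the origin; QU is horizontal with |QU| = 56.0 and U in +x, so U = (56.0, 0). QF runs at 127.8° with |QF| = 30.9, so F = (-18.94, 24.42). Z is determined by |FZ| = 61.3 and |ZU| = 81.1 together: it lies at the intersection of circle(F, 61.3) and circle(U, 81.1). With |FU| = 78.82, the foot of the radical line on FU is 21.52 from F and the perpendicular offset is √(61.3² − 21.52²) = 57.40. Taking the right-of-FU solution: Z = (-16.26, -36.83).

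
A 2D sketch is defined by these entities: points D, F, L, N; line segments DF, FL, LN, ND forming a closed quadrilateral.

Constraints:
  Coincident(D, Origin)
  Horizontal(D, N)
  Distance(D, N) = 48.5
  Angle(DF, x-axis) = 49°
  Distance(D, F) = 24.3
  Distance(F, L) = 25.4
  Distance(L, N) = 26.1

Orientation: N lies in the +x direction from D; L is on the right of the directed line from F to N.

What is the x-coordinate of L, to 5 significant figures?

23.106

D is at the origin; D and N share the same y with |DN| = 48.5 and N in +x, so N = (48.5, 0). DF runs at 49.0° with |DF| = 24.3, so F = (15.942, 18.339). L is determined by |FL| = 25.4 and |LN| = 26.1 together: it lies at the intersection of circle(F, 25.4) and circle(N, 26.1). With |FN| = 37.368, the foot of the radical line on FN is 18.201 from F and the perpendicular offset is √(25.4² − 18.201²) = 17.716. Taking the right-of-FN solution: L = (23.106, -6.0294).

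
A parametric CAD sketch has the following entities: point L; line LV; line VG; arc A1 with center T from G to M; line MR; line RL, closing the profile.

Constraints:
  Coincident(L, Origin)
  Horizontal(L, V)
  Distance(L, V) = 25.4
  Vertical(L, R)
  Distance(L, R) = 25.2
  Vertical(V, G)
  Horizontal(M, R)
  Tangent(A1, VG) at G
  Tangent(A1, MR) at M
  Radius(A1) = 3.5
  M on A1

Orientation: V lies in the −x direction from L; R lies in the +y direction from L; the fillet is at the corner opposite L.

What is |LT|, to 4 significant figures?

30.83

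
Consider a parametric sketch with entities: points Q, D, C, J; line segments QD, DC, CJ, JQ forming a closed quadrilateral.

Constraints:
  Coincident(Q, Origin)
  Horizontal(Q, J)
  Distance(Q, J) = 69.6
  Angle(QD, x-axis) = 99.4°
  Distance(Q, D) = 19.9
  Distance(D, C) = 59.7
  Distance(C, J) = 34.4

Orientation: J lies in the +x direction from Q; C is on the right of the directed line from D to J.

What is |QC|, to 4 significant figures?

46.02

Checks: Q = (0.00, 0.00) ✓; |DC| = 59.70 ✓; |CJ| = 34.40 ✓.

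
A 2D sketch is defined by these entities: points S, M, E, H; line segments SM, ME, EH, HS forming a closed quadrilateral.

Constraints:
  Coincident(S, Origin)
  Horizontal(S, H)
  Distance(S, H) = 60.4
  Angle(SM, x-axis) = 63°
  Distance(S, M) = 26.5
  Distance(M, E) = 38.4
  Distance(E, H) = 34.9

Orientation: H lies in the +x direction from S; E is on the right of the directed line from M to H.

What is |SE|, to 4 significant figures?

29.80

S is at the origin; SH is horizontal with |SH| = 60.4 and H in +x, so H = (60.4, 0). SM runs at 63.0° with |SM| = 26.5, so M = (12.03, 23.61). E is determined by |ME| = 38.4 and |EH| = 34.9 together: it lies at the intersection of circle(M, 38.4) and circle(H, 34.9). With |MH| = 53.82, the foot of the radical line on MH is 29.30 from M and the perpendicular offset is √(38.4² − 29.30²) = 24.83. Taking the right-of-MH solution: E = (27.47, -11.55).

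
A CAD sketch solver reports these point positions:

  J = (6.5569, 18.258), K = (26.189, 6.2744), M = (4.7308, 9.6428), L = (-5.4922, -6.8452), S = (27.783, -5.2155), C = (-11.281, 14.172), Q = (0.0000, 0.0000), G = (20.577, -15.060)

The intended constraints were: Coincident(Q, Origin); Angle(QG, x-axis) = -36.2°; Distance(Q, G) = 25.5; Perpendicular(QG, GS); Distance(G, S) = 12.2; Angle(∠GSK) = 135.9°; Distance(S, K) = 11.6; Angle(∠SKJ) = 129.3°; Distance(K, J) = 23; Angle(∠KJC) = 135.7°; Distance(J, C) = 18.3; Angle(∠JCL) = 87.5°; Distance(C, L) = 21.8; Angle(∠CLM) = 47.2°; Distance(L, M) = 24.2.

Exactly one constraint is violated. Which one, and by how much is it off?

Distance(L, M) = 24.2 — off by 4.80.

Q = (0.00, 0.00) ✓; QG at -36.20° ✓; |QG| = 25.50 ✓; ∠(QG, GS) = 90.00° ✓; |GS| = 12.20 ✓; ∠GSK = 135.9° ✓; |SK| = 11.60 ✓; ∠SKJ = 129.3° ✓; |KJ| = 23.00 ✓; ∠KJC = 135.7° ✓; |JC| = 18.30 ✓; ∠JCL = 87.50° ✓; |CL| = 21.80 ✓; ∠CLM = 47.20° ✓; |LM| = 19.40 ✗.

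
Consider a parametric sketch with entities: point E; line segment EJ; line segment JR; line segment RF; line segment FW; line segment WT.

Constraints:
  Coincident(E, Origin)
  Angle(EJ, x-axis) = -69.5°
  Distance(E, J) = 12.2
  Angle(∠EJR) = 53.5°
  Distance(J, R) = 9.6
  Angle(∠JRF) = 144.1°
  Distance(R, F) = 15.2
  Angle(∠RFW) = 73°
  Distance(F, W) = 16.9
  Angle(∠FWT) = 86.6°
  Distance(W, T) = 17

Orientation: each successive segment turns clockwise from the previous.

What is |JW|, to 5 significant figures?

20.885

E is at the origin; EJ runs at -69.5° with length 12.2, so J = (4.2725, -11.427). ∠EJR = 53.5° gives JR at 164.00° from the x-axis; with |JR| = 9.6, R = (-4.9556, -8.7813). ∠JRF = 144.1° gives RF at 128.10° from the x-axis; with |RF| = 15.2, F = (-14.335, 3.1801). ∠RFW = 73.0° gives FW at 21.100° from the x-axis; with |FW| = 16.9, W = (1.4324, 9.2641). Then |JW| = |W − J| = 20.885.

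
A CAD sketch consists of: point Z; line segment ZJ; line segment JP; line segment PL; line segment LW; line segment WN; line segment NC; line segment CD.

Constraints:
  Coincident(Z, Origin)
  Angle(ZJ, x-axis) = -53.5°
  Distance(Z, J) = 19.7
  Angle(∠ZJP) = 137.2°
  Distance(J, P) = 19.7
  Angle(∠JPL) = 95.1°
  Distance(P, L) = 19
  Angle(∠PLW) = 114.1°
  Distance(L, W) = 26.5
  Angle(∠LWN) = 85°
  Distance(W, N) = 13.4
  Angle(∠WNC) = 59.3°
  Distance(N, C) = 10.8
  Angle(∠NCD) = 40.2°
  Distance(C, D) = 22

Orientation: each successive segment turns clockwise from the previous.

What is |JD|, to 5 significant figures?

36.225

∠WNC = 59.3° gives NC at -102.80° from the x-axis; with |NC| = 10.8, C = (-9.3927, -17.021). ∠NCD = 40.2° gives CD at 117.40° from the x-axis; with |CD| = 22.0, D = (-19.517, 2.5112). Then |JD| = |D − J| = 36.225.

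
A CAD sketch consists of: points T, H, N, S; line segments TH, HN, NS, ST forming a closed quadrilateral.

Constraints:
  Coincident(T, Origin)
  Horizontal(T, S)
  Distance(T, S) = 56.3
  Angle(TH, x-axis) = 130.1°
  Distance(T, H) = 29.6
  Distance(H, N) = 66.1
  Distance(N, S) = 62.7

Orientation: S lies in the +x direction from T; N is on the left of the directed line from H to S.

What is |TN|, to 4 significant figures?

69.34

Checks: |HN| = 66.10 ✓; |NS| = 62.70 ✓.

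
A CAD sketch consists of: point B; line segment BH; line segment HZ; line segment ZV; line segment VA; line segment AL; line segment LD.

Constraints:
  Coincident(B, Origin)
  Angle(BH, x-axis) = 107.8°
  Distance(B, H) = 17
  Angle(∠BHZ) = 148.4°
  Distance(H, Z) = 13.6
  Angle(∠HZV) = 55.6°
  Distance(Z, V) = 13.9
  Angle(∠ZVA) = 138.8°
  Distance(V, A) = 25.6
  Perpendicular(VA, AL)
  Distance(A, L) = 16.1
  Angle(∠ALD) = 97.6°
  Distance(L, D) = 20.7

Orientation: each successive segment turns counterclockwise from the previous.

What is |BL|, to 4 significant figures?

10.86

B is at the origin; BH runs at 107.8° with length 17.0, so H = (-5.197, 16.19). ∠BHZ = 148.4° gives HZ at 139.4° from the x-axis; with |HZ| = 13.6, Z = (-15.52, 25.04). ∠HZV = 55.6° gives ZV at -96.20° from the x-axis; with |ZV| = 13.9, V = (-17.02, 11.22). ∠ZVA = 138.8° gives VA at -55.00° from the x-axis; with |VA| = 25.6, A = (-2.341, -9.752). VA is perpendicular to AL, so AL runs at 35.00°; with |AL| = 16.1, L = (10.85, -0.5177). Then |BL| = |L − B| = 10.86.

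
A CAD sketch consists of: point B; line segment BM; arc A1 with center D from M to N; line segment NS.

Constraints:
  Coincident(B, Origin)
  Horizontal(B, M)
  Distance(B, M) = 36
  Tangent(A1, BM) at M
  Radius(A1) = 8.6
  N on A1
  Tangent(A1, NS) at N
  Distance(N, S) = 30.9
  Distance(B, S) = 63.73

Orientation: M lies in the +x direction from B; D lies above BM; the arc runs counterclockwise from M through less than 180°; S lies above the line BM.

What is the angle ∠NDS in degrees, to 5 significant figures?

74.447°

Checks: |DN| = 8.600 ✓; ∠(DN, NS) = 90.00° ✓; |NS| = 30.90 ✓; |BS| = 63.73 ✓.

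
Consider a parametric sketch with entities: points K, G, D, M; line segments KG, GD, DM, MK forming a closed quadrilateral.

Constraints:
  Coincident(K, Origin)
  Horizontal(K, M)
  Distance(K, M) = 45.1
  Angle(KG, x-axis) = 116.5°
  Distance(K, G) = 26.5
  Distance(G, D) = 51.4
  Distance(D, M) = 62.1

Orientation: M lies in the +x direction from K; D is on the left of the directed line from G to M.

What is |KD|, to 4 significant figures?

64.27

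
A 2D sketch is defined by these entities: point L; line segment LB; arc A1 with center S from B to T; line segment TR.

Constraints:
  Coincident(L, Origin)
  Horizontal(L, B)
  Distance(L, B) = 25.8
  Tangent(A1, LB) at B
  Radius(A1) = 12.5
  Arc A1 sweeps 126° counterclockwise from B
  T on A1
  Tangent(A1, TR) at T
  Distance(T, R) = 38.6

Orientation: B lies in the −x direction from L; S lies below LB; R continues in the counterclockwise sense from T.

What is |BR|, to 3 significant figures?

52.6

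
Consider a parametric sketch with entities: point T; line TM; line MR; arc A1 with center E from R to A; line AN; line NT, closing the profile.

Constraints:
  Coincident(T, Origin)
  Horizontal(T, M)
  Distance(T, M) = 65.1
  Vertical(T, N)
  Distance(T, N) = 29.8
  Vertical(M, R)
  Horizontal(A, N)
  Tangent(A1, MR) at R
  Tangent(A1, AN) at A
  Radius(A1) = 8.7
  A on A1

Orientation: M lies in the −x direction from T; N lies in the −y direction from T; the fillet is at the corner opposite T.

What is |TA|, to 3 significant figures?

63.8

The virtual corner opposite T is at (-65.1, -29.8). Since A1 is tangent to MR there, ER ⟂ MR and since A1 is tangent to AN there, EA ⟂ AN, with radius 8.7, so the center E sits 8.7 in from both sides at E = (-56.4, -21.1). That places the tangent points at R = (-65.1, -21.1) on MR and A = (-56.4, -29.8) on AN. Then |TA| = |A − T| = 63.8.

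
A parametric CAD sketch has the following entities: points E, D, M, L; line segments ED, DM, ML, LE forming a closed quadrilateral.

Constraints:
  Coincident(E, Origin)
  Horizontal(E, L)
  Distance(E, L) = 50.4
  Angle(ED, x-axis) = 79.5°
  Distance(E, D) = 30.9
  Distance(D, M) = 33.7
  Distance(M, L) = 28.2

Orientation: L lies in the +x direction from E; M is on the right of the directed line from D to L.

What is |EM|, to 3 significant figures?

22.2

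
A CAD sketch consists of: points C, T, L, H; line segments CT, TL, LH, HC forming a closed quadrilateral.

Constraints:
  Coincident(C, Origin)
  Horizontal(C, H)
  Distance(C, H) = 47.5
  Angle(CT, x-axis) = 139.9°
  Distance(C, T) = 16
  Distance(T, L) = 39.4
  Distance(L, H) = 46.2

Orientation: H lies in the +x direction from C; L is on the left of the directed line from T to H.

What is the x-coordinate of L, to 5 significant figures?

18.004

Checks: |TL| = 39.40 ✓; |LH| = 46.20 ✓.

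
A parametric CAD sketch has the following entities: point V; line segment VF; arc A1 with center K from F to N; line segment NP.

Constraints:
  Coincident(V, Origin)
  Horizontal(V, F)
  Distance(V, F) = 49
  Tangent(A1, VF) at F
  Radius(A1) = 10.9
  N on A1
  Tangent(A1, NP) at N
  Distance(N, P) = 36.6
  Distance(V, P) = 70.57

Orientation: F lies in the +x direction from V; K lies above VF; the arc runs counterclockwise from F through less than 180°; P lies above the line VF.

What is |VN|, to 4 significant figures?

61.09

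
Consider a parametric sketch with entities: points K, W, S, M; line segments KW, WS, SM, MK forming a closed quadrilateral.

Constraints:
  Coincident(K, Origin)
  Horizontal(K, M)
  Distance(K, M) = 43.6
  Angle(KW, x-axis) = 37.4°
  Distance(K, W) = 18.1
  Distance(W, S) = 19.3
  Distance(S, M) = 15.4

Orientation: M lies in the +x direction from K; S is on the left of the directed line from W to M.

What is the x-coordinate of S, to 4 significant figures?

33.66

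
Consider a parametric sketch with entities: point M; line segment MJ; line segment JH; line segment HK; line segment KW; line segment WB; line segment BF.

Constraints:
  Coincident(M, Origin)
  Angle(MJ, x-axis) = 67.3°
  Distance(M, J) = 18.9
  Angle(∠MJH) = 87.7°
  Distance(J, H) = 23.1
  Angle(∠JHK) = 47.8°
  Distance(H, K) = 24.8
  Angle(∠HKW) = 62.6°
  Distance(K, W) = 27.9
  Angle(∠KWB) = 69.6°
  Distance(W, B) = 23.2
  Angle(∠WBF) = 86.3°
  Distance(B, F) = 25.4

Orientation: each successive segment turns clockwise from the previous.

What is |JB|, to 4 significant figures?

21.38

∠HKW = 62.6° gives KW at 85.40° from the x-axis; with |KW| = 27.9, W = (7.605, 25.87). ∠KWB = 69.6° gives WB at -25.00° from the x-axis; with |WB| = 23.2, B = (28.63, 16.07). Then |JB| = |B − J| = 21.38.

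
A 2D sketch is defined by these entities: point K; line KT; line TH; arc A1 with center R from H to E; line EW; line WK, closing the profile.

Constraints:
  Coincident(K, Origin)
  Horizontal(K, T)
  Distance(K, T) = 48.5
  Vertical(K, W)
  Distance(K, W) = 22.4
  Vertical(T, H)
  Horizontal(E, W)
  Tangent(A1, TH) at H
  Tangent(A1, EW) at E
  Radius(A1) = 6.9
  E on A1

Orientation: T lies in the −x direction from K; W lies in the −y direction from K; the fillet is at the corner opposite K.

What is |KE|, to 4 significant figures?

47.25

K is at the origin; K and T share the same y with |KT| = 48.5 and T on the −x side, so T = (-48.50, 0.000). KW is vertical with |KW| = 22.4 and W on the −y side, so W = (0.000, -22.40). The virtual corner opposite K is at (-48.50, -22.40). The tangent condition forces RH to be normal to TH and A1 meets EW tangentially, so RE is at right angles to EW, with radius 6.9, so the center R sits 6.9 in from both sides at R = (-41.60, -15.50). That places the tangent points at H = (-48.50, -15.50) on TH and E = (-41.60, -22.40) on EW. Then |KE| = |E − K| = 47.25.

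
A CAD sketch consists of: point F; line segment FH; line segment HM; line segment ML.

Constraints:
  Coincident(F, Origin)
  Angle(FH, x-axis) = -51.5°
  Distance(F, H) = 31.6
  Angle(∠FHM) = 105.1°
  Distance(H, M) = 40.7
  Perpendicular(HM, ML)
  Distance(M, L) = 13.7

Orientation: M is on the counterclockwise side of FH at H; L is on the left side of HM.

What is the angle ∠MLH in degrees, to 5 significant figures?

71.396°

∠FHM = 105.1°, so HM runs at -51.5° + (180° − 105.1°) = 23.400° from the x-axis; with |HM| = 40.7, M = H + 40.7·(cos 23.400°, sin 23.400°) = (57.024, -8.5665). HM ⟂ ML; with |ML| = 13.7 on the left of HM, L = M + 13.7·(-0.39715, 0.91775) = (51.583, 4.0067). Then cos ∠MLH = LM·LH / (|LM||LH|), giving 71.396°.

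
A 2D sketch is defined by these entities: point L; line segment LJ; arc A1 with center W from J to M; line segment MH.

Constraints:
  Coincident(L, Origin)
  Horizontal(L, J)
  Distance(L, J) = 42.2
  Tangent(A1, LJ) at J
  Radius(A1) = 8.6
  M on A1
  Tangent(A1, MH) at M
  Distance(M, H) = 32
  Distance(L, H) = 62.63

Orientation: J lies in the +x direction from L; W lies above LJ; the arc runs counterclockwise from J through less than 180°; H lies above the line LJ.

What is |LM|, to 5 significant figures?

51.642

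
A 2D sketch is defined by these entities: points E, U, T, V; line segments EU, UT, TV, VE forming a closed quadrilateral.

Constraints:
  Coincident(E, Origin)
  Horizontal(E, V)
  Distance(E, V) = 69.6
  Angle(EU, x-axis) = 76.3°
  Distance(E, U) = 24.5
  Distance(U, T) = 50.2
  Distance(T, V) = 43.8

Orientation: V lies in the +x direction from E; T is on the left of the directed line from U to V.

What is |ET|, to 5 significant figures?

66.843

E is at the origin; EV is horizontal with |EV| = 69.6 and V in +x, so V = (69.6, 0). EU runs at 76.3° with |EU| = 24.5, so U = (5.8025, 23.803). T is determined by |UT| = 50.2 and |TV| = 43.8 together: it lies at the intersection of circle(U, 50.2) and circle(V, 43.8). With |UV| = 68.093, the foot of the radical line on UV is 38.464 from U and the perpendicular offset is √(50.2² − 38.464²) = 32.258. Taking the left-of-UV solution: T = (53.116, 40.580).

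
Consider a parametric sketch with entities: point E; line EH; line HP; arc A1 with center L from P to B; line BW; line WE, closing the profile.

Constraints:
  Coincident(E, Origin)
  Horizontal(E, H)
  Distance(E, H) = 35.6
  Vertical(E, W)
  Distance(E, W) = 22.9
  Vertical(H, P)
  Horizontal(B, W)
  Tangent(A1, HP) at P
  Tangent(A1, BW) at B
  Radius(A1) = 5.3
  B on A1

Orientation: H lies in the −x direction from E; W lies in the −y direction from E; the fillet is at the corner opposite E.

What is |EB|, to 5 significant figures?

37.980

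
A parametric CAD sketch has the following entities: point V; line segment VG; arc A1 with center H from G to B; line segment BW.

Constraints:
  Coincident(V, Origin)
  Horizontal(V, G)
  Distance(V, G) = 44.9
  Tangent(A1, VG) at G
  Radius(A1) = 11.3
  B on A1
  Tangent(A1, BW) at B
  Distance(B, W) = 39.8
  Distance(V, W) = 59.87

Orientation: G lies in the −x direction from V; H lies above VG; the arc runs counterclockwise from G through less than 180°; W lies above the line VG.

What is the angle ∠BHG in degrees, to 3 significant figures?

87.7°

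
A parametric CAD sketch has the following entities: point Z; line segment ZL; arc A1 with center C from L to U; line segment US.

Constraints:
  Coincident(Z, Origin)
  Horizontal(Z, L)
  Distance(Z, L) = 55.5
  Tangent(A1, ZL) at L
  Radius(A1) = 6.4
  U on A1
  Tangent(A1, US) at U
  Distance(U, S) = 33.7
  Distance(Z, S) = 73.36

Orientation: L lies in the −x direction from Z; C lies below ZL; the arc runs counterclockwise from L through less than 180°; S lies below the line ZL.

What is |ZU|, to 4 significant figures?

62.24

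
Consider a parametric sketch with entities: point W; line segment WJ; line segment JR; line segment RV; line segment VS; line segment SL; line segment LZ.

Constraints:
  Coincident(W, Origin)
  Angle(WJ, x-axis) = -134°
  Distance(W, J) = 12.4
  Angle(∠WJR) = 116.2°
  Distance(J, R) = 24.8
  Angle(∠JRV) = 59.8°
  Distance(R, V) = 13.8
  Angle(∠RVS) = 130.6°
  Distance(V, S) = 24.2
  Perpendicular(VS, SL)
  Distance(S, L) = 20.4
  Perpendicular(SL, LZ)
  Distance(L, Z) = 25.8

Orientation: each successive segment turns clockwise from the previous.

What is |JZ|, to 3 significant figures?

17.9

The perpendicularity gives SL at right angles to VS, so SL runs at -97.4°; with |SL| = 20.4, L = (-0.600, -15.5). SL is perpendicular to LZ, so LZ runs at 173°; with |LZ| = 25.8, Z = (-26.2, -12.1). Then |JZ| = |Z − J| = 17.9.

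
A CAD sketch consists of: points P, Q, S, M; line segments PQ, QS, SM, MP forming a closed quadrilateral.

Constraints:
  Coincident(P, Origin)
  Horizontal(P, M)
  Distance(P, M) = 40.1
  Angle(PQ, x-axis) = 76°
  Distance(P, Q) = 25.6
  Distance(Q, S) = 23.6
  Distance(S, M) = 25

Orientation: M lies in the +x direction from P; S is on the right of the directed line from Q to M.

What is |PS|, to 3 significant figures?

15.6

Checks: |QS| = 23.60 ✓; |SM| = 25.00 ✓.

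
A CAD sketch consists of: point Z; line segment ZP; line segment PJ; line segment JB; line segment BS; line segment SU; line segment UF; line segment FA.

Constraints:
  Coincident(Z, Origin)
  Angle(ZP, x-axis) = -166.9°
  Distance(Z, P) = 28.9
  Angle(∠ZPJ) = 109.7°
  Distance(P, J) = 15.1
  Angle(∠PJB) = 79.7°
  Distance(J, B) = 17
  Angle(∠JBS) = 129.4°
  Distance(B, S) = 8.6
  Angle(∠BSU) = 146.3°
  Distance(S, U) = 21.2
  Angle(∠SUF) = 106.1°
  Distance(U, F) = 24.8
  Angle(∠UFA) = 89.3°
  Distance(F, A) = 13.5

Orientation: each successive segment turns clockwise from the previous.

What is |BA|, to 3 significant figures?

31.7

Z is at the origin; ZP runs at -166.9° with length 28.9, so P = (-28.1, -6.55). ∠ZPJ = 109.7° gives PJ at 123° from the x-axis; with |PJ| = 15.1, J = (-36.3, 6.14). ∠PJB = 79.7° gives JB at 22.5° from the x-axis; with |JB| = 17.0, B = (-20.6, 12.6). ∠JBS = 129.4° gives BS at -28.1° from the x-axis; with |BS| = 8.6, S = (-13.0, 8.60). ∠BSU = 146.3° gives SU at -61.8° from the x-axis; with |SU| = 21.2, U = (-3.02, -10.1). ∠SUF = 106.1° gives UF at -136° from the x-axis; with |UF| = 24.8, F = (-20.8, -27.4). ∠UFA = 89.3° gives FA at 134° from the x-axis; with |FA| = 13.5, A = (-30.1, -17.6). Then |BA| = |A − B| = 31.7.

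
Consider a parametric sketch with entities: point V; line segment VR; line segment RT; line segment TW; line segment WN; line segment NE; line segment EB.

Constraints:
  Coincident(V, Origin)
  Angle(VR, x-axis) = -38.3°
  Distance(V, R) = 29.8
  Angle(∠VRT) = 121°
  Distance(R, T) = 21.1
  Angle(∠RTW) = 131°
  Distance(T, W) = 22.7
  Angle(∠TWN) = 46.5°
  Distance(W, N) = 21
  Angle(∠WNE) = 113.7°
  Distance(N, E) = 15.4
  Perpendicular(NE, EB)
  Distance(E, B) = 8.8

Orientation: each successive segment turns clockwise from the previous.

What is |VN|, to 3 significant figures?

31.8

V is at the origin; VR runs at -38.3° with length 29.8, so R = (23.4, -18.5). ∠VRT = 121.0° gives RT at -97.3° from the x-axis; with |RT| = 21.1, T = (20.7, -39.4). ∠RTW = 131.0° gives TW at -146° from the x-axis; with |TW| = 22.7, W = (1.82, -52.0). ∠TWN = 46.5° gives WN at 80.2° from the x-axis; with |WN| = 21.0, N = (5.39, -31.3). Then |VN| = |N − V| = 31.8.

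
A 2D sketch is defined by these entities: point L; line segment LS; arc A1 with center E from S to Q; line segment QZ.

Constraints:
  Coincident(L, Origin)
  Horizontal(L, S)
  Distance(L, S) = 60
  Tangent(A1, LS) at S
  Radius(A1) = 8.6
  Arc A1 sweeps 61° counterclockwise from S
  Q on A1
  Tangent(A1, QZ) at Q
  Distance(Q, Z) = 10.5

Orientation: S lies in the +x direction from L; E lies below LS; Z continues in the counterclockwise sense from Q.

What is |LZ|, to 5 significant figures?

49.305

L is at the origin; LS is horizontal with |LS| = 60.0 and S on the +x side, so S = (60.000, 0.0000). A1 meets LS tangentially, so ES is at right angles to LS, so E = S + (0, -8.6) = (60.000, -8.6000). On A1, S sits at bearing 90° from E; a 61° counterclockwise sweep puts Q at bearing 151°, so Q = E + 8.6·(cos 151°, sin 151°) = (52.478, -4.4306). A1 meets QZ tangentially, so EQ is at right angles to QZ, so QZ runs along (−sin 151°, cos 151°); with |QZ| = 10.5, Z = (47.388, -13.614). Then |LZ| = |Z − L| = 49.305.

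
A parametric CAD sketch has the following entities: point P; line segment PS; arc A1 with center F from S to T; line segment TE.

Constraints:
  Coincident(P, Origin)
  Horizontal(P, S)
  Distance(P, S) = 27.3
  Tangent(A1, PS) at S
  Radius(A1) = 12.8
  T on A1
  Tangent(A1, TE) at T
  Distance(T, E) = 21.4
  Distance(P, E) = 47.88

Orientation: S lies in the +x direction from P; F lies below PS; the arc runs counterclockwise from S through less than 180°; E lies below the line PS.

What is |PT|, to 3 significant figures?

26.5

Checks: ∠(FS, SP) = 90.00° ✓; |FT| = 12.80 ✓; ∠(FT, TE) = 90.00° ✓; |TE| = 21.40 ✓; |PE| = 47.88 ✓.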